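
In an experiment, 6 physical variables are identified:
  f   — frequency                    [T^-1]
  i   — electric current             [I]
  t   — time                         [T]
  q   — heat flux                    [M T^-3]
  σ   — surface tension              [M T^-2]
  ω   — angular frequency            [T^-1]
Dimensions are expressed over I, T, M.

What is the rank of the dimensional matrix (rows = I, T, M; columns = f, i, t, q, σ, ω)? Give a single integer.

3

Exponent matrix [I,T,M] × [f,i,t,q,σ,ω]:
  I: [ 0  1  0  0  0  0]
  T: [-1  0  1 -3 -2 -1]
  M: [ 0  0  0  1  1  0]
RREF → pivots at {f,i,q} ⇒ r = 3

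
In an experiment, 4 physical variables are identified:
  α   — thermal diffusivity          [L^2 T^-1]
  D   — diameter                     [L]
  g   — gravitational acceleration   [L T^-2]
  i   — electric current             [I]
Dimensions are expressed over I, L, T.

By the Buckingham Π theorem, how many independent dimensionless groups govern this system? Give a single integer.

1

Write exponents as rows I,L,T / cols α,D,g,i:
  I: [ 0  0  0  1]
  L: [ 2  1  1  0]
  T: [-1  0 -2  0]
Echelon form has 3 nonzero rows (pivots: α,D,i)
n=4, r=3 ⇒ 1 dimensionless group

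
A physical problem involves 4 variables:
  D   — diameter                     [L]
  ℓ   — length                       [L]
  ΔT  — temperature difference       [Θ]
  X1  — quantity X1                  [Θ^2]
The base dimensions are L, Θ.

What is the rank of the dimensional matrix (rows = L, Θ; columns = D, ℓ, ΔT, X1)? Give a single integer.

Exponent matrix [L,Θ] × [D,ℓ,ΔT,X1]:
  L: [ 1  1  0  0]
  Θ: [ 0  0  1  2]
Row reduction gives pivot columns D,ΔT; rank = 2

2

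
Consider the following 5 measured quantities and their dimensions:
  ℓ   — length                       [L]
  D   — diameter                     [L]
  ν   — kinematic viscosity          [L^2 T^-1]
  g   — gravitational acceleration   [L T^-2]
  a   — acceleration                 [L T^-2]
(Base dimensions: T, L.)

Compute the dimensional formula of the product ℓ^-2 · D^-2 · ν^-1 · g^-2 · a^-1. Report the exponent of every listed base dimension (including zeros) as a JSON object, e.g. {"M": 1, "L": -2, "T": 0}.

{"T": 7, "L": -9}

Dimensional matrix (T×L by ℓ×D×ν×g×a):
  T: [ 0  0 -1 -2 -2]
  L: [ 1  1  2  1  1]
  [T]: (-2)·0+(-2)·0+(-1)·-1+(-2)·-2+(-1)·-2 = 7
  [L]: (-2)·1+(-2)·1+(-1)·2+(-2)·1+(-1)·1 = -9
⇒ T^7 L^-9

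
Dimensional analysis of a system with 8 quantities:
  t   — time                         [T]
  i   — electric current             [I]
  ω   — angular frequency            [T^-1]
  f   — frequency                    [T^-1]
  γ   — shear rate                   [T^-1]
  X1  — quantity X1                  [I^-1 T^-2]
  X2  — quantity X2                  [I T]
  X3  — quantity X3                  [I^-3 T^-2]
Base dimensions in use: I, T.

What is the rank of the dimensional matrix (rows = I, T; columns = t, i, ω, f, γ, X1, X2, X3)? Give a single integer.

Dimensional matrix (I×T by t×i×ω×f×γ×X1×X2×X3):
  I: [ 0  1  0  0  0 -1  1 -3]
  T: [ 1  0 -1 -1 -1 -2  1 -2]
Row reduction gives pivot columns t,i; rank = 2

2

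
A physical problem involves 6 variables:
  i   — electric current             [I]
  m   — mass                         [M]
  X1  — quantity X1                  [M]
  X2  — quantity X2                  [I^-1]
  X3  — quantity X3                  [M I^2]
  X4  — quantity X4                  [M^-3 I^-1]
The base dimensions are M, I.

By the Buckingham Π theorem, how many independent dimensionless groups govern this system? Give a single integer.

4

Dimensional matrix (M×I by i×m×X1×X2×X3×X4):
  M: [ 0  1  1  0  1 -3]
  I: [ 1  0  0 -1  2 -1]
Echelon form has 2 nonzero rows (pivots: i,m)
6 vars − rank 2 = 4 Π groups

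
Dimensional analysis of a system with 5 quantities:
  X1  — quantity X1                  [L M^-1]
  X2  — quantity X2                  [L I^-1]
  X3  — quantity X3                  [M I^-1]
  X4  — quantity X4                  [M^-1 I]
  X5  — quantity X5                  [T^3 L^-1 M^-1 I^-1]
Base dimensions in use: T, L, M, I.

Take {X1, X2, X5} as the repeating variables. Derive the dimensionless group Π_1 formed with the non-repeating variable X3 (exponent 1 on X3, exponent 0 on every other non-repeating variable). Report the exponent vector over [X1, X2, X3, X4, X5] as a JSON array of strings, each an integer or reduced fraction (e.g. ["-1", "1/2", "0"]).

Write exponents as rows T,L,M,I / cols X1,X2,X3,X4,X5:
  T: [ 0  0  0  0  3]
  L: [ 1  1  0  0 -1]
  M: [-1  0  1 -1 -1]
  I: [ 0 -1 -1  1 -1]
RREF → pivots at {X1,X2,X5} ⇒ r = 3
Repeat: X1,X2,X5; free: X3,X4
RREF:
  r0: [   1    0   -1    1    0]
  r1: [   0    1    1   -1    0]
  r2: [   0    0    0    0    1]
  r3: [   0    0    0    0    0]
Fix exponent of X3 at 1, X4 at 0; solve each RREF row for its pivot's exponent:
  r0: exp(X1) + (-1)·1 = 0 ⇒ exp(X1) = 1
  r1: exp(X2) + (1)·1 = 0 ⇒ exp(X2) = -1
  r2: exp(X5) + (0)·1 = 0 ⇒ exp(X5) = 0
Π_1 = X1 · X2^-1 · X3

["1", "-1", "1", "0", "0"]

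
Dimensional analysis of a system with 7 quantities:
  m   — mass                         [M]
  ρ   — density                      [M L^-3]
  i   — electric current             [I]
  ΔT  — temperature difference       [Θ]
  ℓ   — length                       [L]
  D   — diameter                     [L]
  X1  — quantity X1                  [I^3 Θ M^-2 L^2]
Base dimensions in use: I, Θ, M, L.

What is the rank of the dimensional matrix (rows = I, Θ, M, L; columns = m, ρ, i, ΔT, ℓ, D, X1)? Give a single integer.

4

Dimensional matrix (I×Θ×M×L by m×ρ×i×ΔT×ℓ×D×X1):
  I: [ 0  0  1  0  0  0  3]
  Θ: [ 0  0  0  1  0  0  1]
  M: [ 1  1  0  0  0  0 -2]
  L: [ 0 -3  0  0  1  1  2]
Echelon form has 4 nonzero rows (pivots: m,ρ,i,ΔT)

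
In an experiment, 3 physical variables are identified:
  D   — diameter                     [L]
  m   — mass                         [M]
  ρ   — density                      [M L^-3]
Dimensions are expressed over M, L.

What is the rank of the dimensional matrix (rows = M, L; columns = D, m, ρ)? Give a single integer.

2

Exponent matrix [M,L] × [D,m,ρ]:
  M: [ 0  1  1]
  L: [ 1  0 -3]
RREF → pivots at {D,m} ⇒ r = 2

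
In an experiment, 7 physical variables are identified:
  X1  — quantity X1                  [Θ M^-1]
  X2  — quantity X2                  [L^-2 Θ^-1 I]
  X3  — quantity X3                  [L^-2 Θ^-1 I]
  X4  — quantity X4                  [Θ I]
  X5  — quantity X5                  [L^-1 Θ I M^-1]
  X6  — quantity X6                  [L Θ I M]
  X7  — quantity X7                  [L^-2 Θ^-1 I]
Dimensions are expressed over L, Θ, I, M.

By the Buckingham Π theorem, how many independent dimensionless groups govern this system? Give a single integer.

4

Write exponents as rows L,Θ,I,M / cols X1,X2,X3,X4,X5,X6,X7:
  L: [ 0 -2 -2  0 -1  1 -2]
  Θ: [ 1 -1 -1  1  1  1 -1]
  I: [ 0  1  1  1  1  1  1]
  M: [-1  0  0  0 -1  1  0]
RREF → pivots at {X1,X2,X4} ⇒ r = 3
7 vars − rank 3 = 4 Π groups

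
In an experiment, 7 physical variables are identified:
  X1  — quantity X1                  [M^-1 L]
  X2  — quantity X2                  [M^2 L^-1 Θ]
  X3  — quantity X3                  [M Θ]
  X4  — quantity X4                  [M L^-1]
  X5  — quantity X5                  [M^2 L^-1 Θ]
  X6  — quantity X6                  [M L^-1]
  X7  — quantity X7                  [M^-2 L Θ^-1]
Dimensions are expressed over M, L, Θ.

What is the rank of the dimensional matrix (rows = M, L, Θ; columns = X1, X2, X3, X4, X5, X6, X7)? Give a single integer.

Write exponents as rows M,L,Θ / cols X1,X2,X3,X4,X5,X6,X7:
  M: [-1  2  1  1  2  1 -2]
  L: [ 1 -1  0 -1 -1 -1  1]
  Θ: [ 0  1  1  0  1  0 -1]
Row reduction gives pivot columns X1,X2; rank = 2

2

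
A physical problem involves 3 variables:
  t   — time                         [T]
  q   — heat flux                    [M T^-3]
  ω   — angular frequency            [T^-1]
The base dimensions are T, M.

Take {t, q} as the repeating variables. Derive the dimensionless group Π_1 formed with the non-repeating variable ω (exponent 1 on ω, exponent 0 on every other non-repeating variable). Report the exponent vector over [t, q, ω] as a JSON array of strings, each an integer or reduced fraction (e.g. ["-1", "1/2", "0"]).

["1", "0", "1"]

Write exponents as rows T,M / cols t,q,ω:
  T: [ 1 -3 -1]
  M: [ 0  1  0]
Echelon form has 2 nonzero rows (pivots: t,q)
Repeat: t,q; free: ω
RREF:
  r0: [   1    0   -1]
  r1: [   0    1    0]
Fix exponent of ω at 1; solve each RREF row for its pivot's exponent:
  r0: exp(t) + (-1)·1 = 0 ⇒ exp(t) = 1
  r1: exp(q) + (0)·1 = 0 ⇒ exp(q) = 0
Π_1 = t · ω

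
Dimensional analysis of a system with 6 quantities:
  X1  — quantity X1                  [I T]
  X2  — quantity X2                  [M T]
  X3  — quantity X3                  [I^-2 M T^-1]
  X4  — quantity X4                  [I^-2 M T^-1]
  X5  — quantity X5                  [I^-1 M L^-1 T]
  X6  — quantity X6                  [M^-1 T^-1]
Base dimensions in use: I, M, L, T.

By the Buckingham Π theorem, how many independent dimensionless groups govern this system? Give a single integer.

3

Exponent matrix [I,M,L,T] × [X1,X2,X3,X4,X5,X6]:
  I: [ 1  0 -2 -2 -1  0]
  M: [ 0  1  1  1  1 -1]
  L: [ 0  0  0  0 -1  0]
  T: [ 1  1 -1 -1  1 -1]
RREF → pivots at {X1,X2,X5} ⇒ r = 3
6 vars − rank 3 = 3 Π groups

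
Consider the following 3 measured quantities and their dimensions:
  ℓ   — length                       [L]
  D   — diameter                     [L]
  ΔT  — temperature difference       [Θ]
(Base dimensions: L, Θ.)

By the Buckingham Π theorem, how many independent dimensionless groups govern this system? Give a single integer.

Write exponents as rows L,Θ / cols ℓ,D,ΔT:
  L: [ 1  1  0]
  Θ: [ 0  0  1]
RREF → pivots at {ℓ,ΔT} ⇒ r = 2
Π count = n − r = 3 − 2 = 1

1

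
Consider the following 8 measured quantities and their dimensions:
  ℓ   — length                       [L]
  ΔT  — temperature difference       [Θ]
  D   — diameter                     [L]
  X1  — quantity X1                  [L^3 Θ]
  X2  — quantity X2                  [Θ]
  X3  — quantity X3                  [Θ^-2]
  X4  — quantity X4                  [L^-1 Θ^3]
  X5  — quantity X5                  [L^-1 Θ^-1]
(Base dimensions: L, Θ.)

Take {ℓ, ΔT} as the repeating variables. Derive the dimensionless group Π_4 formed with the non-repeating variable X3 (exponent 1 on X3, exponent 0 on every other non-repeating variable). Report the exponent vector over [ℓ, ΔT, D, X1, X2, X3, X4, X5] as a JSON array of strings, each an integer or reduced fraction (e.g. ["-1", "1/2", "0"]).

["0", "2", "0", "0", "0", "1", "0", "0"]

Write exponents as rows L,Θ / cols ℓ,ΔT,D,X1,X2,X3,X4,X5:
  L: [ 1  0  1  3  0  0 -1 -1]
  Θ: [ 0  1  0  1  1 -2  3 -1]
Echelon form has 2 nonzero rows (pivots: ℓ,ΔT)
Pivot set = {ℓ,ΔT}, free = {D,X1,X2,X3,X4,X5}
RREF:
  r0: [   1    0    1    3    0    0   -1   -1]
  r1: [   0    1    0    1    1   -2    3   -1]
Fix exponent of X3 at 1, D at 0, X1 at 0, X2 at 0, X4 at 0, X5 at 0; solve each RREF row for its pivot's exponent:
  r0: exp(ℓ) + (0)·1 = 0 ⇒ exp(ℓ) = 0
  r1: exp(ΔT) + (-2)·1 = 0 ⇒ exp(ΔT) = 2
Π_4 = ΔT^2 · X3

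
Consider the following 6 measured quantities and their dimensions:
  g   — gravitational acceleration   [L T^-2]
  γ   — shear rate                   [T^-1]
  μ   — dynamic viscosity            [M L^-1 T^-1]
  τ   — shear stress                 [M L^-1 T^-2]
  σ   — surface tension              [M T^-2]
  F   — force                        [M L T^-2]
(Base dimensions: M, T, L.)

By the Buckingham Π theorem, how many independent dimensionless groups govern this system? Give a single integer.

3

Write exponents as rows M,T,L / cols g,γ,μ,τ,σ,F:
  M: [ 0  0  1  1  1  1]
  T: [-2 -1 -1 -2 -2 -2]
  L: [ 1  0 -1 -1  0  1]
Row reduction gives pivot columns g,γ,μ; rank = 3
6 vars − rank 3 = 3 Π groups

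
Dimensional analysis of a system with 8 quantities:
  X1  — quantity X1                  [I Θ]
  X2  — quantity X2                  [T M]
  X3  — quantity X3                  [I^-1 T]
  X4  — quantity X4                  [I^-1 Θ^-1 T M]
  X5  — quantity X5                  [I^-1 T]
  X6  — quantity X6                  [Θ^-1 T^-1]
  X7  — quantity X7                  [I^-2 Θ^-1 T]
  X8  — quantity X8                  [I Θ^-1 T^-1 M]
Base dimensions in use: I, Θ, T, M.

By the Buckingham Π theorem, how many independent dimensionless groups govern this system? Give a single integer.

Exponent matrix [I,Θ,T,M] × [X1,X2,X3,X4,X5,X6,X7,X8]:
  I: [ 1  0 -1 -1 -1  0 -2  1]
  Θ: [ 1  0  0 -1  0 -1 -1 -1]
  T: [ 0  1  1  1  1 -1  1 -1]
  M: [ 0  1  0  1  0  0  0  1]
RREF → pivots at {X1,X2,X3} ⇒ r = 3
8 vars − rank 3 = 5 Π groups

5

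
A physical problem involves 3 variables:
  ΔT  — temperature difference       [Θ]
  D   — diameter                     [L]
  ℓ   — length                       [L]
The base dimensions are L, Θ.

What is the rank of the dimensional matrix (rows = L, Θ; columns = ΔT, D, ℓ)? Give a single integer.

2

Exponent matrix [L,Θ] × [ΔT,D,ℓ]:
  L: [ 0  1  1]
  Θ: [ 1  0  0]
RREF → pivots at {ΔT,D} ⇒ r = 2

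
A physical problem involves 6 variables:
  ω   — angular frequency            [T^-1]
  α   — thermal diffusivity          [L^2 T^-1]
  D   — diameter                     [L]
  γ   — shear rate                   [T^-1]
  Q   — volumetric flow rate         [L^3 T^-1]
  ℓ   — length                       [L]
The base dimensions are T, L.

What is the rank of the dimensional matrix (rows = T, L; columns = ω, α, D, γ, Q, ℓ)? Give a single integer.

2

Dimensional matrix (T×L by ω×α×D×γ×Q×ℓ):
  T: [-1 -1  0 -1 -1  0]
  L: [ 0  2  1  0  3  1]
RREF → pivots at {ω,α} ⇒ r = 2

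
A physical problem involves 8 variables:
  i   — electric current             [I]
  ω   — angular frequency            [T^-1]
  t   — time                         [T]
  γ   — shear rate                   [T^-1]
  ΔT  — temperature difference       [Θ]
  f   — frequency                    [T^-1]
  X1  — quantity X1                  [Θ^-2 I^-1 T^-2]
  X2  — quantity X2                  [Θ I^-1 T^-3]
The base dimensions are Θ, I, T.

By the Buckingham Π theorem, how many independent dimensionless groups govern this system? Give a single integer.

Dimensional matrix (Θ×I×T by i×ω×t×γ×ΔT×f×X1×X2):
  Θ: [ 0  0  0  0  1  0 -2  1]
  I: [ 1  0  0  0  0  0 -1 -1]
  T: [ 0 -1  1 -1  0 -1 -2 -3]
Echelon form has 3 nonzero rows (pivots: i,ω,ΔT)
Π count = n − r = 8 − 3 = 5

5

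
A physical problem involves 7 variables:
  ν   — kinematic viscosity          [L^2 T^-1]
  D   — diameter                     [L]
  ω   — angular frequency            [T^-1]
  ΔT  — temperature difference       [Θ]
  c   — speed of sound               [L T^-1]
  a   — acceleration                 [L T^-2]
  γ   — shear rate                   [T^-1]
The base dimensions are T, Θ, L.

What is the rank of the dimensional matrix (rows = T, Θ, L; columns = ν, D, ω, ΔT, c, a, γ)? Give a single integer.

Exponent matrix [T,Θ,L] × [ν,D,ω,ΔT,c,a,γ]:
  T: [-1  0 -1  0 -1 -2 -1]
  Θ: [ 0  0  0  1  0  0  0]
  L: [ 2  1  0  0  1  1  0]
Row reduction gives pivot columns ν,D,ΔT; rank = 3

3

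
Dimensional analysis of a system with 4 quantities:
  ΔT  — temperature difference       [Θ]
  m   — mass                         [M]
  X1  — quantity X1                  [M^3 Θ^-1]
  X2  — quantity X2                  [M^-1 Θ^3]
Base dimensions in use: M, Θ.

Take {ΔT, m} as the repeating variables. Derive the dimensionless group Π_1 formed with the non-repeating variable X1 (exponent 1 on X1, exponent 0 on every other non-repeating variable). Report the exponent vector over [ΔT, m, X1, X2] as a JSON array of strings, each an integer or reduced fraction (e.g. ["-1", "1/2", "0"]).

Write exponents as rows M,Θ / cols ΔT,m,X1,X2:
  M: [ 0  1  3 -1]
  Θ: [ 1  0 -1  3]
RREF → pivots at {ΔT,m} ⇒ r = 2
Pivot set = {ΔT,m}, free = {X1,X2}
RREF:
  r0: [   1    0   -1    3]
  r1: [   0    1    3   -1]
Fix exponent of X1 at 1, X2 at 0; solve each RREF row for its pivot's exponent:
  r0: exp(ΔT) + (-1)·1 = 0 ⇒ exp(ΔT) = 1
  r1: exp(m) + (3)·1 = 0 ⇒ exp(m) = -3
Π_1 = ΔT · m^-3 · X1

["1", "-3", "1", "0"]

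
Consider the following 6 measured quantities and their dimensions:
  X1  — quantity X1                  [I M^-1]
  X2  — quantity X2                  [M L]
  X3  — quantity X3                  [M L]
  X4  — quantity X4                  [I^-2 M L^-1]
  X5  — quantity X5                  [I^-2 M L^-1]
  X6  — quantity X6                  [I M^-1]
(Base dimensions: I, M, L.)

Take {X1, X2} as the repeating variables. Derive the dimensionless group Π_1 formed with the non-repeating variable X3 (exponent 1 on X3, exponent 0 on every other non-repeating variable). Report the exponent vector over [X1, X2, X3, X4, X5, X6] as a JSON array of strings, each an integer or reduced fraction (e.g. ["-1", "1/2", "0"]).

Dimensional matrix (I×M×L by X1×X2×X3×X4×X5×X6):
  I: [ 1  0  0 -2 -2  1]
  M: [-1  1  1  1  1 -1]
  L: [ 0  1  1 -1 -1  0]
Row reduction gives pivot columns X1,X2; rank = 2
Repeat: X1,X2; free: X3,X4,X5,X6
RREF:
  r0: [   1    0    0   -2   -2    1]
  r1: [   0    1    1   -1   -1    0]
  r2: [   0    0    0    0    0    0]
Fix exponent of X3 at 1, X4 at 0, X5 at 0, X6 at 0; solve each RREF row for its pivot's exponent:
  r0: exp(X1) + (0)·1 = 0 ⇒ exp(X1) = 0
  r1: exp(X2) + (1)·1 = 0 ⇒ exp(X2) = -1
Π_1 = X2^-1 · X3

["0", "-1", "1", "0", "0", "0"]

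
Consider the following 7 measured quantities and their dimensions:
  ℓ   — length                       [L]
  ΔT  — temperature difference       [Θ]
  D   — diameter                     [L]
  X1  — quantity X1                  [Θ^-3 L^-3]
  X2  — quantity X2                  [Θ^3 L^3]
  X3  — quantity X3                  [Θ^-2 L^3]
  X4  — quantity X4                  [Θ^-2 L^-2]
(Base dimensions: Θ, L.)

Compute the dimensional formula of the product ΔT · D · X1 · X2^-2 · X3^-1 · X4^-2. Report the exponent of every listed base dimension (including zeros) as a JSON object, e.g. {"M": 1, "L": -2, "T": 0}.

Write exponents as rows Θ,L / cols ℓ,ΔT,D,X1,X2,X3,X4:
  Θ: [ 0  1  0 -3  3 -2 -2]
  L: [ 1  0  1 -3  3  3 -2]
  [Θ]: (1)·1+(1)·0+(1)·-3+(-2)·3+(-1)·-2+(-2)·-2 = -2
  [L]: (1)·0+(1)·1+(1)·-3+(-2)·3+(-1)·3+(-2)·-2 = -7
⇒ Θ^-2 L^-7

{"Θ": -2, "L": -7}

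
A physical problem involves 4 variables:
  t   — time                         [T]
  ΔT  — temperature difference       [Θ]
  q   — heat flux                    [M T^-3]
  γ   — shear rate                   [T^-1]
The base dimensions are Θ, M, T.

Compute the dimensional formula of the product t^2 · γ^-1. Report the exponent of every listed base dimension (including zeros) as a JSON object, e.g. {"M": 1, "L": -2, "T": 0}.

{"Θ": 0, "M": 0, "T": 3}

Dimensional matrix (Θ×M×T by t×ΔT×q×γ):
  Θ: [ 0  1  0  0]
  M: [ 0  0  1  0]
  T: [ 1  0 -3 -1]
  [Θ]: (2)·0+(-1)·0 = 0
  [M]: (2)·0+(-1)·0 = 0
  [T]: (2)·1+(-1)·-1 = 3
⇒ T^3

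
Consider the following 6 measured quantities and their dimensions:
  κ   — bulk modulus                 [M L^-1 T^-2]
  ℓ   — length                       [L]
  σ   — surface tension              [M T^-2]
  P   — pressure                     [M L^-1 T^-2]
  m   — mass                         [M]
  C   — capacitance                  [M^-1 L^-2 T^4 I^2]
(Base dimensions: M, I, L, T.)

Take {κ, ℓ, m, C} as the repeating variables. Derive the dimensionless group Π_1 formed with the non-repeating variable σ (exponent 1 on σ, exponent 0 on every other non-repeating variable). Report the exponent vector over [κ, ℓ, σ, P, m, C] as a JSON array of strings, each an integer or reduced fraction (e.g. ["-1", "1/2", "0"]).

Dimensional matrix (M×I×L×T by κ×ℓ×σ×P×m×C):
  M: [ 1  0  1  1  1 -1]
  I: [ 0  0  0  0  0  2]
  L: [-1  1  0 -1  0 -2]
  T: [-2  0 -2 -2  0  4]
RREF → pivots at {κ,ℓ,m,C} ⇒ r = 4
Repeat: κ,ℓ,m,C; free: σ,P
RREF:
  r0: [   1    0    1    1    0    0]
  r1: [   0    1    1    0    0    0]
  r2: [   0    0    0    0    1    0]
  r3: [   0    0    0    0    0    1]
Fix exponent of σ at 1, P at 0; solve each RREF row for its pivot's exponent:
  r0: exp(κ) + (1)·1 = 0 ⇒ exp(κ) = -1
  r1: exp(ℓ) + (1)·1 = 0 ⇒ exp(ℓ) = -1
  r2: exp(m) + (0)·1 = 0 ⇒ exp(m) = 0
  r3: exp(C) + (0)·1 = 0 ⇒ exp(C) = 0
Π_1 = κ^-1 · ℓ^-1 · σ

["-1", "-1", "1", "0", "0", "0"]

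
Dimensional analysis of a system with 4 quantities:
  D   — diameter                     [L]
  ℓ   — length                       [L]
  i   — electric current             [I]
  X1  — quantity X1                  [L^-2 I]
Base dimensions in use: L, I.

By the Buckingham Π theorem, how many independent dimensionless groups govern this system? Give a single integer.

2

Write exponents as rows L,I / cols D,ℓ,i,X1:
  L: [ 1  1  0 -2]
  I: [ 0  0  1  1]
RREF → pivots at {D,i} ⇒ r = 2
4 vars − rank 2 = 2 Π groups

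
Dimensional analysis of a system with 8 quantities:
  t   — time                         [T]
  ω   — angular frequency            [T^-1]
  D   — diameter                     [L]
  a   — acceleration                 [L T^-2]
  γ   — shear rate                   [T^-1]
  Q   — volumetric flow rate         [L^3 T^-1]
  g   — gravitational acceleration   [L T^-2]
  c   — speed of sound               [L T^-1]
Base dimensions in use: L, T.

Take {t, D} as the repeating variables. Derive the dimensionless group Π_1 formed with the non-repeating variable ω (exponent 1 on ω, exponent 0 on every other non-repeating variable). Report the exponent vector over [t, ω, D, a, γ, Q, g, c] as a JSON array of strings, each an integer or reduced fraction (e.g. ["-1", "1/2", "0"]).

Dimensional matrix (L×T by t×ω×D×a×γ×Q×g×c):
  L: [ 0  0  1  1  0  3  1  1]
  T: [ 1 -1  0 -2 -1 -1 -2 -1]
Row reduction gives pivot columns t,D; rank = 2
Pivot set = {t,D}, free = {ω,a,γ,Q,g,c}
RREF:
  r0: [   1   -1    0   -2   -1   -1   -2   -1]
  r1: [   0    0    1    1    0    3    1    1]
Fix exponent of ω at 1, a at 0, γ at 0, Q at 0, g at 0, c at 0; solve each RREF row for its pivot's exponent:
  r0: exp(t) + (-1)·1 = 0 ⇒ exp(t) = 1
  r1: exp(D) + (0)·1 = 0 ⇒ exp(D) = 0
Π_1 = t · ω

["1", "1", "0", "0", "0", "0", "0", "0"]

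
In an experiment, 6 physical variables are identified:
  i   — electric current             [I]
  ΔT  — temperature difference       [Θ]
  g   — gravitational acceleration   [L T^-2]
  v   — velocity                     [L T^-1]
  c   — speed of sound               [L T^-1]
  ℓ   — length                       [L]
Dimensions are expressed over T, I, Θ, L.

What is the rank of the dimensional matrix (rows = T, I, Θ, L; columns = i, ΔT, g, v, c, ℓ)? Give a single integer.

4

Dimensional matrix (T×I×Θ×L by i×ΔT×g×v×c×ℓ):
  T: [ 0  0 -2 -1 -1  0]
  I: [ 1  0  0  0  0  0]
  Θ: [ 0  1  0  0  0  0]
  L: [ 0  0  1  1  1  1]
Echelon form has 4 nonzero rows (pivots: i,ΔT,g,v)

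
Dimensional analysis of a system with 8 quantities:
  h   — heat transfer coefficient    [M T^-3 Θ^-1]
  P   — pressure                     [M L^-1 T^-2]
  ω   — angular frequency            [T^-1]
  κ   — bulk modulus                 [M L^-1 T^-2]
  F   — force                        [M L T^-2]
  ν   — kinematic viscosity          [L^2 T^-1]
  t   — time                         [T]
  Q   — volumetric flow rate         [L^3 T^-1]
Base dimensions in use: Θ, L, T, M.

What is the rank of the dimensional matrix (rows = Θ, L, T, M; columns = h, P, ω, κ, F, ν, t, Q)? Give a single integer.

4

Exponent matrix [Θ,L,T,M] × [h,P,ω,κ,F,ν,t,Q]:
  Θ: [-1  0  0  0  0  0  0  0]
  L: [ 0 -1  0 -1  1  2  0  3]
  T: [-3 -2 -1 -2 -2 -1  1 -1]
  M: [ 1  1  0  1  1  0  0  0]
Echelon form has 4 nonzero rows (pivots: h,P,ω,F)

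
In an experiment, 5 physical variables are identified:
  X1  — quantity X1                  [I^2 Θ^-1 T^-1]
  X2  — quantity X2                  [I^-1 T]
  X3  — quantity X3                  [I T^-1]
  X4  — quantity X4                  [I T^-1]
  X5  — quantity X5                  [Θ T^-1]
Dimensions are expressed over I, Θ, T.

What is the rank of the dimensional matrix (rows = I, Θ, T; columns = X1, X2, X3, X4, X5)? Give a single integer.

Write exponents as rows I,Θ,T / cols X1,X2,X3,X4,X5:
  I: [ 2 -1  1  1  0]
  Θ: [-1  0  0  0  1]
  T: [-1  1 -1 -1 -1]
RREF → pivots at {X1,X2} ⇒ r = 2

2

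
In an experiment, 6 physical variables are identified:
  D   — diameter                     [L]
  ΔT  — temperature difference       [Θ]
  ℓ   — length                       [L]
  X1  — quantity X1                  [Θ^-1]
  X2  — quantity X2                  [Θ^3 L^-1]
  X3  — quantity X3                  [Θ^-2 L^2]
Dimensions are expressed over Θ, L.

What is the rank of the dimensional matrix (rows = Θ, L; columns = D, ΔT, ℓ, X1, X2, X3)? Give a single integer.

2

Dimensional matrix (Θ×L by D×ΔT×ℓ×X1×X2×X3):
  Θ: [ 0  1  0 -1  3 -2]
  L: [ 1  0  1  0 -1  2]
Row reduction gives pivot columns D,ΔT; rank = 2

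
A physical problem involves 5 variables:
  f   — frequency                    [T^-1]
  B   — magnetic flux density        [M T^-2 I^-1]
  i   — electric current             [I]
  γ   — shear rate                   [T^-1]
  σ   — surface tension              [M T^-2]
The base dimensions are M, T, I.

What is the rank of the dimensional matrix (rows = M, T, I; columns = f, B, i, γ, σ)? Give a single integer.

3

Dimensional matrix (M×T×I by f×B×i×γ×σ):
  M: [ 0  1  0  0  1]
  T: [-1 -2  0 -1 -2]
  I: [ 0 -1  1  0  0]
Echelon form has 3 nonzero rows (pivots: f,B,i)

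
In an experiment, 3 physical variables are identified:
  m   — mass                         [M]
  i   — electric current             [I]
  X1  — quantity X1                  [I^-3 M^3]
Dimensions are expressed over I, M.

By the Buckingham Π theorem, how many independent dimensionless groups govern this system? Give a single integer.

Exponent matrix [I,M] × [m,i,X1]:
  I: [ 0  1 -3]
  M: [ 1  0  3]
RREF → pivots at {m,i} ⇒ r = 2
n=3, r=2 ⇒ 1 dimensionless group

1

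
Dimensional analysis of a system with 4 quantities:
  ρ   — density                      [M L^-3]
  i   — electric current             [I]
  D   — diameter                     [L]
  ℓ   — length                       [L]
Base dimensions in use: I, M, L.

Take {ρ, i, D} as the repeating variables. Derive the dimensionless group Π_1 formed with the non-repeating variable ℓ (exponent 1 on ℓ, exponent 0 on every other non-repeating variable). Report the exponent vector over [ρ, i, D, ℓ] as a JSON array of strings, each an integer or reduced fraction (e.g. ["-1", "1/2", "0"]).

["0", "0", "-1", "1"]

Exponent matrix [I,M,L] × [ρ,i,D,ℓ]:
  I: [ 0  1  0  0]
  M: [ 1  0  0  0]
  L: [-3  0  1  1]
Echelon form has 3 nonzero rows (pivots: ρ,i,D)
Repeat: ρ,i,D; free: ℓ
RREF:
  r0: [   1    0    0    0]
  r1: [   0    1    0    0]
  r2: [   0    0    1    1]
Fix exponent of ℓ at 1; solve each RREF row for its pivot's exponent:
  r0: exp(ρ) + (0)·1 = 0 ⇒ exp(ρ) = 0
  r1: exp(i) + (0)·1 = 0 ⇒ exp(i) = 0
  r2: exp(D) + (1)·1 = 0 ⇒ exp(D) = -1
Π_1 = D^-1 · ℓ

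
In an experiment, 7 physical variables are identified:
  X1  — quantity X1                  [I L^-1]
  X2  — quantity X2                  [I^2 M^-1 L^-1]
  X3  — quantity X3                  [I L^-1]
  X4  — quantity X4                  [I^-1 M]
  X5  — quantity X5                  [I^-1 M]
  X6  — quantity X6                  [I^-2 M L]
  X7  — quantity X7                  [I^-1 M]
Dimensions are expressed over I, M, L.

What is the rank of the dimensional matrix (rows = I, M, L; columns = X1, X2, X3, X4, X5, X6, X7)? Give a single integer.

2

Dimensional matrix (I×M×L by X1×X2×X3×X4×X5×X6×X7):
  I: [ 1  2  1 -1 -1 -2 -1]
  M: [ 0 -1  0  1  1  1  1]
  L: [-1 -1 -1  0  0  1  0]
RREF → pivots at {X1,X2} ⇒ r = 2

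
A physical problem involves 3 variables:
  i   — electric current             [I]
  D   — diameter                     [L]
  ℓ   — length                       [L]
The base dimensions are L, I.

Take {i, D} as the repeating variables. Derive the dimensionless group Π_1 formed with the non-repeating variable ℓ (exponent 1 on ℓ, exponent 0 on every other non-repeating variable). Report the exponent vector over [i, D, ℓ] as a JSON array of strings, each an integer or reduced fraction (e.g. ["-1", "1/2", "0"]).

["0", "-1", "1"]

Exponent matrix [L,I] × [i,D,ℓ]:
  L: [ 0  1  1]
  I: [ 1  0  0]
RREF → pivots at {i,D} ⇒ r = 2
Repeat: i,D; free: ℓ
RREF:
  r0: [   1    0    0]
  r1: [   0    1    1]
Fix exponent of ℓ at 1; solve each RREF row for its pivot's exponent:
  r0: exp(i) + (0)·1 = 0 ⇒ exp(i) = 0
  r1: exp(D) + (1)·1 = 0 ⇒ exp(D) = -1
Π_1 = D^-1 · ℓ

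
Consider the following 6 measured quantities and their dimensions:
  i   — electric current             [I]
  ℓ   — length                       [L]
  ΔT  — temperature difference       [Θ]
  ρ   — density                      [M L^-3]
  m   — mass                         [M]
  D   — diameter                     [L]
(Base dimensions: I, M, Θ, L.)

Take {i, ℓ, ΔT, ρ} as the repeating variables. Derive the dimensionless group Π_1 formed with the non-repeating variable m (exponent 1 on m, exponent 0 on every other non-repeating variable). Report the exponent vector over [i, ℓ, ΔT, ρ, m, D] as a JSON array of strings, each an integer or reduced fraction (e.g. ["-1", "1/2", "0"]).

Write exponents as rows I,M,Θ,L / cols i,ℓ,ΔT,ρ,m,D:
  I: [ 1  0  0  0  0  0]
  M: [ 0  0  0  1  1  0]
  Θ: [ 0  0  1  0  0  0]
  L: [ 0  1  0 -3  0  1]
Row reduction gives pivot columns i,ℓ,ΔT,ρ; rank = 4
Pivot set = {i,ℓ,ΔT,ρ}, free = {m,D}
RREF:
  r0: [   1    0    0    0    0    0]
  r1: [   0    1    0    0    3    1]
  r2: [   0    0    1    0    0    0]
  r3: [   0    0    0    1    1    0]
Fix exponent of m at 1, D at 0; solve each RREF row for its pivot's exponent:
  r0: exp(i) + (0)·1 = 0 ⇒ exp(i) = 0
  r1: exp(ℓ) + (3)·1 = 0 ⇒ exp(ℓ) = -3
  r2: exp(ΔT) + (0)·1 = 0 ⇒ exp(ΔT) = 0
  r3: exp(ρ) + (1)·1 = 0 ⇒ exp(ρ) = -1
Π_1 = ℓ^-3 · ρ^-1 · m

["0", "-3", "0", "-1", "1", "0"]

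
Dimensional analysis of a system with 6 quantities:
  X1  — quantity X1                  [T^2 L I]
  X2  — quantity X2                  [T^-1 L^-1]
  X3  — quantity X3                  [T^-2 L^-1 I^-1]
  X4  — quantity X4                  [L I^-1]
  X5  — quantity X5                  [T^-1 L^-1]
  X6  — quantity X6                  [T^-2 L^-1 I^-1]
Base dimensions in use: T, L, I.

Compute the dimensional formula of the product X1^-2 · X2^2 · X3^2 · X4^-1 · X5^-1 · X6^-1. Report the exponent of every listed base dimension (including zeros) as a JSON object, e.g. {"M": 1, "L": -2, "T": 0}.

{"T": -7, "L": -5, "I": -2}

Exponent matrix [T,L,I] × [X1,X2,X3,X4,X5,X6]:
  T: [ 2 -1 -2  0 -1 -2]
  L: [ 1 -1 -1  1 -1 -1]
  I: [ 1  0 -1 -1  0 -1]
  [T]: (-2)·2+(2)·-1+(2)·-2+(-1)·0+(-1)·-1+(-1)·-2 = -7
  [L]: (-2)·1+(2)·-1+(2)·-1+(-1)·1+(-1)·-1+(-1)·-1 = -5
  [I]: (-2)·1+(2)·0+(2)·-1+(-1)·-1+(-1)·0+(-1)·-1 = -2
⇒ T^-7 L^-5 I^-2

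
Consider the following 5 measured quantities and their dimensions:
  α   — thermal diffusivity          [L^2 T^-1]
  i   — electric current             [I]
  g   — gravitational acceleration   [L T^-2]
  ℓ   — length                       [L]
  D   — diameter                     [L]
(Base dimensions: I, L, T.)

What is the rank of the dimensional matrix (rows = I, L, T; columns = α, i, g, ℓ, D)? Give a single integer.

3

Exponent matrix [I,L,T] × [α,i,g,ℓ,D]:
  I: [ 0  1  0  0  0]
  L: [ 2  0  1  1  1]
  T: [-1  0 -2  0  0]
Echelon form has 3 nonzero rows (pivots: α,i,g)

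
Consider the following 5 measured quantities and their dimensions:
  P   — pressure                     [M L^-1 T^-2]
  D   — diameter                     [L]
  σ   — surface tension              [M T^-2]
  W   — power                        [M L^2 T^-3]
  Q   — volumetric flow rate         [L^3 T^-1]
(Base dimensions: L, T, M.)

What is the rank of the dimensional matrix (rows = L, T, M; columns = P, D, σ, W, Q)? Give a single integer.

3

Exponent matrix [L,T,M] × [P,D,σ,W,Q]:
  L: [-1  1  0  2  3]
  T: [-2  0 -2 -3 -1]
  M: [ 1  0  1  1  0]
RREF → pivots at {P,D,W} ⇒ r = 3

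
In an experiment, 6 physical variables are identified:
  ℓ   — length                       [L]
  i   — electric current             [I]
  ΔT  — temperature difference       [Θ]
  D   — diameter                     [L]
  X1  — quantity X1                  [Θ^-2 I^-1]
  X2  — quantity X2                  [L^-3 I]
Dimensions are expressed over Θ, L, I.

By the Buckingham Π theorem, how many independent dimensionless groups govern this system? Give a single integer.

3

Write exponents as rows Θ,L,I / cols ℓ,i,ΔT,D,X1,X2:
  Θ: [ 0  0  1  0 -2  0]
  L: [ 1  0  0  1  0 -3]
  I: [ 0  1  0  0 -1  1]
Row reduction gives pivot columns ℓ,i,ΔT; rank = 3
Π count = n − r = 6 − 3 = 3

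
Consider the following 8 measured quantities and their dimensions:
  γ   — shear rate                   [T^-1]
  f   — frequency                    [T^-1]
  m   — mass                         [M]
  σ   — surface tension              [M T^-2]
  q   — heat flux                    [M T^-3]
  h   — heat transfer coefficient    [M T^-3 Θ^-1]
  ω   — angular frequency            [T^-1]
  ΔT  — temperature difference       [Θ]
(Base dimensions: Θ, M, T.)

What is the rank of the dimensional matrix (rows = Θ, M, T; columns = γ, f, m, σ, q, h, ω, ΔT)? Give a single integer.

Write exponents as rows Θ,M,T / cols γ,f,m,σ,q,h,ω,ΔT:
  Θ: [ 0  0  0  0  0 -1  0  1]
  M: [ 0  0  1  1  1  1  0  0]
  T: [-1 -1  0 -2 -3 -3 -1  0]
Row reduction gives pivot columns γ,m,h; rank = 3

3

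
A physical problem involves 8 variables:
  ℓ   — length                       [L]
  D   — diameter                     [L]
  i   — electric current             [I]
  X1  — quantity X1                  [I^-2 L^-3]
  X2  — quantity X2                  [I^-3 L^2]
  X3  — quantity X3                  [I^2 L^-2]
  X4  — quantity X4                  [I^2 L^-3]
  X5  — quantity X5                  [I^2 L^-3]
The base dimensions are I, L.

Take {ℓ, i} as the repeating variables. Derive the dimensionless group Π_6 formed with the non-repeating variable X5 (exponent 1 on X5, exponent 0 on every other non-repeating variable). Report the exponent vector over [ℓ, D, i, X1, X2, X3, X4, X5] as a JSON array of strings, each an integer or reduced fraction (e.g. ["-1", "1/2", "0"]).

Write exponents as rows I,L / cols ℓ,D,i,X1,X2,X3,X4,X5:
  I: [ 0  0  1 -2 -3  2  2  2]
  L: [ 1  1  0 -3  2 -2 -3 -3]
Row reduction gives pivot columns ℓ,i; rank = 2
Pivot set = {ℓ,i}, free = {D,X1,X2,X3,X4,X5}
RREF:
  r0: [   1    1    0   -3    2   -2   -3   -3]
  r1: [   0    0    1   -2   -3    2    2    2]
Fix exponent of X5 at 1, D at 0, X1 at 0, X2 at 0, X3 at 0, X4 at 0; solve each RREF row for its pivot's exponent:
  r0: exp(ℓ) + (-3)·1 = 0 ⇒ exp(ℓ) = 3
  r1: exp(i) + (2)·1 = 0 ⇒ exp(i) = -2
Π_6 = ℓ^3 · i^-2 · X5

["3", "0", "-2", "0", "0", "0", "0", "1"]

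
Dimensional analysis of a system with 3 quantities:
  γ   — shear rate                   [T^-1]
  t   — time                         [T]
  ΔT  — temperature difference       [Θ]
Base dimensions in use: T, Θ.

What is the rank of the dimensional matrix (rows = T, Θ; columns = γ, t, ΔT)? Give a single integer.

2

Dimensional matrix (T×Θ by γ×t×ΔT):
  T: [-1  1  0]
  Θ: [ 0  0  1]
Echelon form has 2 nonzero rows (pivots: γ,ΔT)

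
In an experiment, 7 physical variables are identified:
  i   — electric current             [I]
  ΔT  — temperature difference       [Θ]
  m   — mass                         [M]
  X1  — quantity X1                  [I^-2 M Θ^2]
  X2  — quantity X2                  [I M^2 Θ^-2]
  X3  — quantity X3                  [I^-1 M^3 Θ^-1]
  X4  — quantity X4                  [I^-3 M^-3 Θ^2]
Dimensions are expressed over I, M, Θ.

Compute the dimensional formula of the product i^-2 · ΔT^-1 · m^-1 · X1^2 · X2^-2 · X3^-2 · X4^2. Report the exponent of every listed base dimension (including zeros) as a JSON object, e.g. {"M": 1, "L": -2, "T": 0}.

{"I": -12, "M": -15, "Θ": 13}

Exponent matrix [I,M,Θ] × [i,ΔT,m,X1,X2,X3,X4]:
  I: [ 1  0  0 -2  1 -1 -3]
  M: [ 0  0  1  1  2  3 -3]
  Θ: [ 0  1  0  2 -2 -1  2]
  [I]: (-2)·1+(-1)·0+(-1)·0+(2)·-2+(-2)·1+(-2)·-1+(2)·-3 = -12
  [M]: (-2)·0+(-1)·0+(-1)·1+(2)·1+(-2)·2+(-2)·3+(2)·-3 = -15
  [Θ]: (-2)·0+(-1)·1+(-1)·0+(2)·2+(-2)·-2+(-2)·-1+(2)·2 = 13
⇒ I^-12 M^-15 Θ^13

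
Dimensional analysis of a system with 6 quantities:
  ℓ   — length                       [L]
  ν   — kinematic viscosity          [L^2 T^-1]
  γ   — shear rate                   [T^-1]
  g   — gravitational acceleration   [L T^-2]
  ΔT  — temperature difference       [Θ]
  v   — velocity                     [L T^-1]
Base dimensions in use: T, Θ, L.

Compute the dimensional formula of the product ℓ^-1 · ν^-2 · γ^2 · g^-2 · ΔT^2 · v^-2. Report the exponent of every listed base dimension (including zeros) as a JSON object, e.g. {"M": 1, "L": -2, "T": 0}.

Dimensional matrix (T×Θ×L by ℓ×ν×γ×g×ΔT×v):
  T: [ 0 -1 -1 -2  0 -1]
  Θ: [ 0  0  0  0  1  0]
  L: [ 1  2  0  1  0  1]
  [T]: (-1)·0+(-2)·-1+(2)·-1+(-2)·-2+(2)·0+(-2)·-1 = 6
  [Θ]: (-1)·0+(-2)·0+(2)·0+(-2)·0+(2)·1+(-2)·0 = 2
  [L]: (-1)·1+(-2)·2+(2)·0+(-2)·1+(2)·0+(-2)·1 = -9
⇒ T^6 Θ^2 L^-9

{"T": 6, "Θ": 2, "L": -9}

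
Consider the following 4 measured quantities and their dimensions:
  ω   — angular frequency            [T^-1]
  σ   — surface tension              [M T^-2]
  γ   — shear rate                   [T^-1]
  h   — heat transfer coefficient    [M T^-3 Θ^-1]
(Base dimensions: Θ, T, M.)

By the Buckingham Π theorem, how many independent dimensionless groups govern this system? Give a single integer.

1

Write exponents as rows Θ,T,M / cols ω,σ,γ,h:
  Θ: [ 0  0  0 -1]
  T: [-1 -2 -1 -3]
  M: [ 0  1  0  1]
RREF → pivots at {ω,σ,h} ⇒ r = 3
Π count = n − r = 4 − 3 = 1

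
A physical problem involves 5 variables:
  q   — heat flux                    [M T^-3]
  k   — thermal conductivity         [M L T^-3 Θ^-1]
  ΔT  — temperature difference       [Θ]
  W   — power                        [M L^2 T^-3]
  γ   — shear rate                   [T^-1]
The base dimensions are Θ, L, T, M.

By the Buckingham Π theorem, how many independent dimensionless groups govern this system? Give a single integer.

1

Exponent matrix [Θ,L,T,M] × [q,k,ΔT,W,γ]:
  Θ: [ 0 -1  1  0  0]
  L: [ 0  1  0  2  0]
  T: [-3 -3  0 -3 -1]
  M: [ 1  1  0  1  0]
RREF → pivots at {q,k,ΔT,γ} ⇒ r = 4
5 vars − rank 4 = 1 Π group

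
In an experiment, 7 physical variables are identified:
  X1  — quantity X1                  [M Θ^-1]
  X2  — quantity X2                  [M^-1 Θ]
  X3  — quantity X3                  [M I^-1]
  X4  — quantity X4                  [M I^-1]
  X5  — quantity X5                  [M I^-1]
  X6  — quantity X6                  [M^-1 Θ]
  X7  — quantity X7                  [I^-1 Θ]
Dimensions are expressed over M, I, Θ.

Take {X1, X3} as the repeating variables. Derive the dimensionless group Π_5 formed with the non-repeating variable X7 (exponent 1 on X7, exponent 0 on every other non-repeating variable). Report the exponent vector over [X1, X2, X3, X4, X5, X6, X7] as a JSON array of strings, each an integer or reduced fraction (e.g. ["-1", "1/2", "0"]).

Exponent matrix [M,I,Θ] × [X1,X2,X3,X4,X5,X6,X7]:
  M: [ 1 -1  1  1  1 -1  0]
  I: [ 0  0 -1 -1 -1  0 -1]
  Θ: [-1  1  0  0  0  1  1]
RREF → pivots at {X1,X3} ⇒ r = 2
Repeat: X1,X3; free: X2,X4,X5,X6,X7
RREF:
  r0: [   1   -1    0    0    0   -1   -1]
  r1: [   0    0    1    1    1    0    1]
  r2: [   0    0    0    0    0    0    0]
Fix exponent of X7 at 1, X2 at 0, X4 at 0, X5 at 0, X6 at 0; solve each RREF row for its pivot's exponent:
  r0: exp(X1) + (-1)·1 = 0 ⇒ exp(X1) = 1
  r1: exp(X3) + (1)·1 = 0 ⇒ exp(X3) = -1
Π_5 = X1 · X3^-1 · X7

["1", "0", "-1", "0", "0", "0", "1"]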